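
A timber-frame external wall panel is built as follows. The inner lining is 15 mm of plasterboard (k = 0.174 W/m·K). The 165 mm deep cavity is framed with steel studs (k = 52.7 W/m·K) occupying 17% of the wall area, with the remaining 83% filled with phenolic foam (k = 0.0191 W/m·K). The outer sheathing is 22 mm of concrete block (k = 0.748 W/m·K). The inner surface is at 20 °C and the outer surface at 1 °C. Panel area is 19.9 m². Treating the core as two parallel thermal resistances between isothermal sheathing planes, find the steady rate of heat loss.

Sheathing layers in series; stud and cavity paths in parallel between them.
R_inner = 0.015/(0.174×19.9) = 0.004332 K/W
R_stud  = 0.165/(52.7×0.17×19.9) = 9.255×10^-4 K/W
R_cav   = 0.165/(0.0191×0.83×19.9) = 0.523 K/W
1/R_core = 1/R_stud + 1/R_cav → R_core = 9.239×10^-4 K/W
R_outer = 0.022/(0.748×19.9) = 0.001478 K/W
R_total = 0.006734 K/W
Q = ΔT/R_total = 19/0.006734

Q ≈ 2820 W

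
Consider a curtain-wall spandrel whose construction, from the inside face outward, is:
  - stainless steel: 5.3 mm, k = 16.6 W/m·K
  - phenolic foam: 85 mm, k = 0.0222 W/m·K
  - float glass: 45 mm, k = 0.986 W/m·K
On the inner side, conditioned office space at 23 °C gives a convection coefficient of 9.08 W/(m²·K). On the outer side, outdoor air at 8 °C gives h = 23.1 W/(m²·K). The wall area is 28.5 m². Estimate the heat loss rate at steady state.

Model the wall as resistances in series:
R_inner film = 1/(h_i·A) = 1/(9.08×28.5) = 0.003864 K/W
R_stainless steel = L/(kA) = 0.0053/(16.6×28.5) = 1.12×10^-5 K/W
R_phenolic foam = L/(kA) = 0.085/(0.0222×28.5) = 0.1343 K/W
R_float glass = L/(kA) = 0.045/(0.986×28.5) = 0.001601 K/W
R_outer film = 1/(h_o·A) = 1/(23.1×28.5) = 0.001519 K/W
R_total = 0.1413 K/W
Q = ΔT / R_total = 15 / 0.1413

Q ≈ 106 W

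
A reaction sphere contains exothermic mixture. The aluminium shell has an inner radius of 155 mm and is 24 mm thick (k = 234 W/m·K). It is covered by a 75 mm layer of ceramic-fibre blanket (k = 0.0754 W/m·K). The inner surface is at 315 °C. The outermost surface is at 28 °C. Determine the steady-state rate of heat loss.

For a spherical shell R = (1/r₁ − 1/r₂)/(4πk); film R = 1/(h·4πr²). In series:
R_aluminium shell = (1/0.155 − 1/0.179)/(4π×234) = 2.942×10^-4 K/W
R_ceramic-fibre blanket = (1/0.179 − 1/0.254)/(4π×0.0754) = 1.741 K/W
R_total = 1.741 K/W
Q = ΔT/R_total = 287/1.741

Q ≈ 165 W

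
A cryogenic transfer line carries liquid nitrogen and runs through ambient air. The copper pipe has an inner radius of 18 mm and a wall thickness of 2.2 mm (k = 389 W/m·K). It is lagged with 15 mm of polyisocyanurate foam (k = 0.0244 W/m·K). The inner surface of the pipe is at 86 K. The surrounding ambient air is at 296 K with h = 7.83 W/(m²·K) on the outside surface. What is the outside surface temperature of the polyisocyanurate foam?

Per-layer cylindrical resistances, series-summed:
R_copper pipe wall = ln(20.2/18)/(2π×389×1) = 4.718×10^-5 K/W
R_polyisocyanurate foam = ln(35.2/20.2)/(2π×0.0244×1) = 3.622 K/W
R_outer film = 1/(h_o·2πr_oL) = 1/(7.83×2π×0.0352×1) = 0.5775 K/W
R_total = 4.2 K/W
Q = ΔT/R_total = 210/4.2
Q = 50 W/m
T_interface = T_inner + Q·ΣR(inner→interface) = 86 + 50×3.623

T ≈ 267 K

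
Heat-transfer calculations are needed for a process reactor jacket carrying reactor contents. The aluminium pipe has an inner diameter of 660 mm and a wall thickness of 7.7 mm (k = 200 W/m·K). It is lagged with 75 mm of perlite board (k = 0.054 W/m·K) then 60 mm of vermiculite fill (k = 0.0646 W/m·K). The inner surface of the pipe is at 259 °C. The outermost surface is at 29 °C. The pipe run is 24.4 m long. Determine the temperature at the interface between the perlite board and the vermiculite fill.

Treating each annulus and film as a series resistance:
R_aluminium pipe wall = ln(337.7/330)/(2π×200×24.4) = 7.522×10^-7 K/W
R_perlite board = ln(412.7/337.7)/(2π×0.054×24.4) = 0.02423 K/W
R_vermiculite fill = ln(472.7/412.7)/(2π×0.0646×24.4) = 0.01371 K/W
R_total = 0.03793 K/W
Q = ΔT/R_total = 230/0.03793
Q = 6060 W
T_interface = T_inner − Q·ΣR(inner→interface) = 259 − 6060×0.02423

T ≈ 112 °C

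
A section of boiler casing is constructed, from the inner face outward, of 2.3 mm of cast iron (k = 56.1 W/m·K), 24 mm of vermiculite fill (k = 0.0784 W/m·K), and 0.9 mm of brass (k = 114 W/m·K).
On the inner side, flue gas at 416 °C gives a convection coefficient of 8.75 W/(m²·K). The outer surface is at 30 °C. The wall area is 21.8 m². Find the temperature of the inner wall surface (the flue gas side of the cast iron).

T ≈ 311 °C

Using the resistance-network approach (series):
R_inner film = 1/(h_i·A) = 1/(8.75×21.8) = 0.005242 K/W
R_cast iron = L/(kA) = 0.0023/(56.1×21.8) = 1.881×10^-6 K/W
R_vermiculite fill = L/(kA) = 0.024/(0.0784×21.8) = 0.01404 K/W
R_brass = L/(kA) = 0.0009/(114×21.8) = 3.621×10^-7 K/W
R_total = 0.01929 K/W;  Q = ΔT/R_total = 386/0.01929 = 20010 W
T_interface = T_inner − Q·ΣR(inner→interface) = 416 − 20000×0.005242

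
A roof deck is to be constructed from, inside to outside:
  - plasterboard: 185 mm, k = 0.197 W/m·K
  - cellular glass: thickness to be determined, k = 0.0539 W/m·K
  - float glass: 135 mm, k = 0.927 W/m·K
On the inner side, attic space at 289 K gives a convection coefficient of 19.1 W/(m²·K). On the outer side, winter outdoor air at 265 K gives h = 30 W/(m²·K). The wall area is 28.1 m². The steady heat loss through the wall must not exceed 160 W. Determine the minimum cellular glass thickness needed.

Using the resistance-network approach (series):
R_inner film = 1/(h_i·A) = 1/(19.1×28.1) = 0.001863 K/W
R_plasterboard = L/(kA) = 0.185/(0.197×28.1) = 0.03342 K/W
R_float glass = L/(kA) = 0.135/(0.927×28.1) = 0.005183 K/W
R_outer film = 1/(h_o·A) = 1/(30×28.1) = 0.001186 K/W
Sum of the known resistances R_other = 0.04165 K/W
Required total resistance R_tot = ΔT/Q_allow = 24/160 = 0.15 K/W
R_cellular glass = R_tot − R_other = 0.1083 K/W
L = R·k·A = 0.1083×0.0539×28.1

L ≈ 164 mm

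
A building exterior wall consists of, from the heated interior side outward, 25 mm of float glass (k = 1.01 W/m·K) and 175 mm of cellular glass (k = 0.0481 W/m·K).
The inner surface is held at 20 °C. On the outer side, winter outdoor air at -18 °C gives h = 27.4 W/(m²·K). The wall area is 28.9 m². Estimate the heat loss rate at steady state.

Q ≈ 297 W

Model the wall as resistances in series:
R_float glass = L/(kA) = 0.025/(1.01×28.9) = 8.565×10^-4 K/W
R_cellular glass = L/(kA) = 0.175/(0.0481×28.9) = 0.1259 K/W
R_outer film = 1/(h_o·A) = 1/(27.4×28.9) = 0.001263 K/W
R_total = 0.128 K/W
Q = ΔT / R_total = 38 / 0.128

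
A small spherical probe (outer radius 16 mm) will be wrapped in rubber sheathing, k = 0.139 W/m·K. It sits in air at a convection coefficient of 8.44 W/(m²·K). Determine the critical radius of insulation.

For a sphere r_cr = 2k/h = 2×0.139/8.44
r_cr = 32.9 mm; since the bare radius (16 mm) is below r_cr, adding a thin layer of insulation will *increase* heat loss.

r_cr ≈ 32.9 mm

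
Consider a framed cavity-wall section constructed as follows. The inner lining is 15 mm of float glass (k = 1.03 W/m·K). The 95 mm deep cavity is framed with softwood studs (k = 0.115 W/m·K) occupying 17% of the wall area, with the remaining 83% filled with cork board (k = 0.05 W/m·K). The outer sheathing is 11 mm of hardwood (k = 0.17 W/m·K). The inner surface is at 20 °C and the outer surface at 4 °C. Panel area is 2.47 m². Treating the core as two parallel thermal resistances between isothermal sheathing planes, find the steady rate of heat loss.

Sheathing layers in series; stud and cavity paths in parallel between them.
R_inner = 0.015/(1.03×2.47) = 0.005896 K/W
R_stud  = 0.095/(0.115×0.17×2.47) = 1.967 K/W
R_cav   = 0.095/(0.05×0.83×2.47) = 0.9268 K/W
1/R_core = 1/R_stud + 1/R_cav → R_core = 0.63 K/W
R_outer = 0.011/(0.17×2.47) = 0.0262 K/W
R_total = 0.6621 K/W
Q = ΔT/R_total = 16/0.6621

Q ≈ 24.2 W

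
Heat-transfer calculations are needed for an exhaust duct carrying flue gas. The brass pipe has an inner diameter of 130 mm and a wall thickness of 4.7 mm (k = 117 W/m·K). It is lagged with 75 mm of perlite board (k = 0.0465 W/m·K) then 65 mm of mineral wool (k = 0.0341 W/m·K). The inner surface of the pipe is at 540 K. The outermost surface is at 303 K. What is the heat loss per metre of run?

Cylindrical conduction, so R = ln(r₂/r₁)/(2πkL) per layer, in series:
R_brass pipe wall = ln(69.7/65)/(2π×117×1) = 9.497×10^-5 K/W
R_perlite board = ln(144.7/69.7)/(2π×0.0465×1) = 2.5 K/W
R_mineral wool = ln(209.7/144.7)/(2π×0.0341×1) = 1.732 K/W
R_total = 4.232 K/W
Q = ΔT/R_total = 237/4.232

q′ ≈ 56 W/m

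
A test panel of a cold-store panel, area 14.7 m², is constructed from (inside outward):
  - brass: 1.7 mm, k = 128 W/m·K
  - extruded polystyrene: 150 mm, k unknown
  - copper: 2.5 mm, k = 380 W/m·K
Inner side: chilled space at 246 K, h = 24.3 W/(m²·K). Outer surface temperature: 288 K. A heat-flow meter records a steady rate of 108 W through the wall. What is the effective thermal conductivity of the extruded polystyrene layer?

Using the resistance-network approach (series):
R_inner film = 1/(h_i·A) = 1/(24.3×14.7) = 0.002799 K/W
R_brass = L/(kA) = 0.0017/(128×14.7) = 9.035×10^-7 K/W
R_copper = L/(kA) = 0.0025/(380×14.7) = 4.475×10^-7 K/W
Sum of known resistances R_other = 0.002801 K/W
Total R = ΔT/Q = 42/108 = 0.3889 K/W
R_extruded polystyrene = R_total − R_other = 0.3861 K/W
k = L/(R·A) = 0.15/(0.3861×14.7)

k ≈ 0.0264 W/(m·K)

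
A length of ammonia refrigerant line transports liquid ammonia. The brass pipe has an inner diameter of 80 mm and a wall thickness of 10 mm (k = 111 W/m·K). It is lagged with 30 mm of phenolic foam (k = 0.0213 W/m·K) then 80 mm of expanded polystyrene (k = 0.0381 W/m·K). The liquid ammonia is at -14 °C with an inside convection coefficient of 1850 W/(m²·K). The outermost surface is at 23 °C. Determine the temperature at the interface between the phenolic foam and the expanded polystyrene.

T ≈ 6.29 °C

Per-layer cylindrical resistances, series-summed:
R_inner film = 1/(h_i·2πr₁L) = 1/(1850×2π×0.04×1) = 0.002151 K/W
R_brass pipe wall = ln(50/40)/(2π×111×1) = 3.199×10^-4 K/W
R_phenolic foam = ln(80/50)/(2π×0.0213×1) = 3.512 K/W
R_expanded polystyrene = ln(160/80)/(2π×0.0381×1) = 2.895 K/W
R_total = 6.41 K/W
Q = ΔT/R_total = 37/6.41
Q = 5.77 W/m
T_interface = T_inner + Q·ΣR(inner→interface) = -14 + 5.77×3.514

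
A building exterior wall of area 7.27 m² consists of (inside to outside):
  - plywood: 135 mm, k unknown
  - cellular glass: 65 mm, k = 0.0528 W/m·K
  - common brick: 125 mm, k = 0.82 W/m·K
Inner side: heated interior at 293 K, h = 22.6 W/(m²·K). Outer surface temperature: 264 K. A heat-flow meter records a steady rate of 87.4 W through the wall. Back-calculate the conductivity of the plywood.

k ≈ 0.137 W/(m·K)

Thermal resistances in series:
R_inner film = 1/(h_i·A) = 1/(22.6×7.27) = 0.006086 K/W
R_cellular glass = L/(kA) = 0.065/(0.0528×7.27) = 0.1693 K/W
R_common brick = L/(kA) = 0.125/(0.82×7.27) = 0.02097 K/W
Sum of known resistances R_other = 0.1964 K/W
Total R = ΔT/Q = 29/87.4 = 0.3318 K/W
R_plywood = R_total − R_other = 0.1354 K/W
k = L/(R·A) = 0.135/(0.1354×7.27)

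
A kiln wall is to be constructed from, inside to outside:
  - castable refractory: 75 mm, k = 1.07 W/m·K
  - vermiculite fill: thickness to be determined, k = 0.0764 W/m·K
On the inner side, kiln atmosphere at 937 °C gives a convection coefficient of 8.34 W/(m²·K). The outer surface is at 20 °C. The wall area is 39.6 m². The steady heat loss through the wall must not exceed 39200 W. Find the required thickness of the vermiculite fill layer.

Using the resistance-network approach (series):
R_inner film = 1/(h_i·A) = 1/(8.34×39.6) = 0.003028 K/W
R_castable refractory = L/(kA) = 0.075/(1.07×39.6) = 0.00177 K/W
Sum of the known resistances R_other = 0.004798 K/W
Required total resistance R_tot = ΔT/Q_allow = 917/39200 = 0.02339 K/W
R_vermiculite fill = R_tot − R_other = 0.01859 K/W
L = R·k·A = 0.01859×0.0764×39.6

L ≈ 56.3 mm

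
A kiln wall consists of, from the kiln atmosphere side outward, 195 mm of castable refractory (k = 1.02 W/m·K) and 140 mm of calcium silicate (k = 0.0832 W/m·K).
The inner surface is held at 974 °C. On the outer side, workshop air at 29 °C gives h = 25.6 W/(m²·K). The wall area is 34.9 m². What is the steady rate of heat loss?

Series thermal resistances:
R_castable refractory = L/(kA) = 0.195/(1.02×34.9) = 0.005478 K/W
R_calcium silicate = L/(kA) = 0.14/(0.0832×34.9) = 0.04821 K/W
R_outer film = 1/(h_o·A) = 1/(25.6×34.9) = 0.001119 K/W
R_total = 0.05481 K/W
Q = ΔT / R_total = 945 / 0.05481

Q ≈ 17200 W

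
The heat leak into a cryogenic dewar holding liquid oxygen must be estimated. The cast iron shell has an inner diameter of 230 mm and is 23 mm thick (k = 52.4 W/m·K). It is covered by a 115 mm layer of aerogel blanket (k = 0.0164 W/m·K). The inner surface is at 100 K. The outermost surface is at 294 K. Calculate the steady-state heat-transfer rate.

Radial (spherical) resistances in series:
R_cast iron shell = (1/0.115 − 1/0.138)/(4π×52.4) = 0.002201 K/W
R_aerogel blanket = (1/0.138 − 1/0.253)/(4π×0.0164) = 15.98 K/W
R_total = 15.98 K/W
Q = ΔT/R_total = 194/15.98

Q ≈ 12.1 W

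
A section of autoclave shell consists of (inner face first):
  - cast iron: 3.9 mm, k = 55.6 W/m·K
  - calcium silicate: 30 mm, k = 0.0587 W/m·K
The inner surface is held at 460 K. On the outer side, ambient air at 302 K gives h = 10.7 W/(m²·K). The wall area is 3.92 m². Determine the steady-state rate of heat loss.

Q ≈ 1020 W

Model the wall as resistances in series:
R_cast iron = L/(kA) = 0.0039/(55.6×3.92) = 1.789×10^-5 K/W
R_calcium silicate = L/(kA) = 0.03/(0.0587×3.92) = 0.1304 K/W
R_outer film = 1/(h_o·A) = 1/(10.7×3.92) = 0.02384 K/W
R_total = 0.1542 K/W
Q = ΔT / R_total = 158 / 0.1542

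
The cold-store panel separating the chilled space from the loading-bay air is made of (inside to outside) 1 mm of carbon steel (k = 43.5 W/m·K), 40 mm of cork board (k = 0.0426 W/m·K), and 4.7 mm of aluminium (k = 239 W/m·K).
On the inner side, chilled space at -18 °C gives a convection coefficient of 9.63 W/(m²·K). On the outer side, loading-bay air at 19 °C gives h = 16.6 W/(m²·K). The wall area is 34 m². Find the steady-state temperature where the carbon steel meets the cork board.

Treating each layer as a thermal resistance in series:
R_inner film = 1/(h_i·A) = 1/(9.63×34) = 0.003054 K/W
R_carbon steel = L/(kA) = 0.001/(43.5×34) = 6.761×10^-7 K/W
R_cork board = L/(kA) = 0.04/(0.0426×34) = 0.02762 K/W
R_aluminium = L/(kA) = 0.0047/(239×34) = 5.784×10^-7 K/W
R_outer film = 1/(h_o·A) = 1/(16.6×34) = 0.001772 K/W
R_total = 0.03244 K/W;  Q = ΔT/R_total = 37/0.03244 = 1140 W
T_interface = T_inner + Q·ΣR(inner→interface) = -18 + 1140×0.003055

T ≈ -14.5 °C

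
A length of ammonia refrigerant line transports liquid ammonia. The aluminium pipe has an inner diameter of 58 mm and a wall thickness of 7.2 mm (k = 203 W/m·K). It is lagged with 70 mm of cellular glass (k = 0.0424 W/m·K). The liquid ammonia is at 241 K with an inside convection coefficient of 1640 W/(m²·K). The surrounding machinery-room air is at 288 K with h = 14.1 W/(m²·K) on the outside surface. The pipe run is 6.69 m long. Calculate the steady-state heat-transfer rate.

For a radial system each layer contributes R = ln(r_out/r_in)/(2πkL); films add R = 1/(hA).
R_inner film = 1/(h_i·2πr₁L) = 1/(1640×2π×0.029×6.69) = 5.002×10^-4 K/W
R_aluminium pipe wall = ln(36.2/29)/(2π×203×6.69) = 2.599×10^-5 K/W
R_cellular glass = ln(106.2/36.2)/(2π×0.0424×6.69) = 0.6039 K/W
R_outer film = 1/(h_o·2πr_oL) = 1/(14.1×2π×0.1062×6.69) = 0.01589 K/W
R_total = 0.6203 K/W
Q = ΔT/R_total = 47/0.6203

Q ≈ 75.8 W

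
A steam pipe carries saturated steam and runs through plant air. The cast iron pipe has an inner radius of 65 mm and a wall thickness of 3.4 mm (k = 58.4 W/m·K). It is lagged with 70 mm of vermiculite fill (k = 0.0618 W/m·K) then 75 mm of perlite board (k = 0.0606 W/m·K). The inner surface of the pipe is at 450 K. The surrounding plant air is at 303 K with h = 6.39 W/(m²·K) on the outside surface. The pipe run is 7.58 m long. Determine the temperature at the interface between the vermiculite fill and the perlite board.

Per-layer cylindrical resistances, series-summed:
R_cast iron pipe wall = ln(68.4/65)/(2π×58.4×7.58) = 1.833×10^-5 K/W
R_vermiculite fill = ln(138.4/68.4)/(2π×0.0618×7.58) = 0.2394 K/W
R_perlite board = ln(213.4/138.4)/(2π×0.0606×7.58) = 0.15 K/W
R_outer film = 1/(h_o·2πr_oL) = 1/(6.39×2π×0.2134×7.58) = 0.0154 K/W
R_total = 0.4049 K/W
Q = ΔT/R_total = 147/0.4049
Q = 363 W
T_interface = T_inner − Q·ΣR(inner→interface) = 450 − 363×0.2395

T ≈ 363 K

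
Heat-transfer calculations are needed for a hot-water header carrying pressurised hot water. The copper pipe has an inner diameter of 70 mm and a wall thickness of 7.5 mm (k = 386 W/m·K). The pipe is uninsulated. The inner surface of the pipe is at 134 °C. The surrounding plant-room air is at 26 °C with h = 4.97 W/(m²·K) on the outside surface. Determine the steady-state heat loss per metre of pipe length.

q′ ≈ 143 W/m

Treating each annulus and film as a series resistance:
R_copper pipe wall = ln(42.5/35)/(2π×386×1) = 8.005×10^-5 K/W
R_outer film = 1/(h_o·2πr_oL) = 1/(4.97×2π×0.0425×1) = 0.7535 K/W
R_total = 0.7536 K/W
Q = ΔT/R_total = 108/0.7536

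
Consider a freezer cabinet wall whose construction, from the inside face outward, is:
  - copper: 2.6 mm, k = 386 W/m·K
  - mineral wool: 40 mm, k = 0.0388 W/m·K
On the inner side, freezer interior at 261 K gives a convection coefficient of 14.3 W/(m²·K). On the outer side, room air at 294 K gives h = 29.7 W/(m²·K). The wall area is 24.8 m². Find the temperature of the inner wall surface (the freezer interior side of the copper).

Using the resistance-network approach (series):
R_inner film = 1/(h_i·A) = 1/(14.3×24.8) = 0.00282 K/W
R_copper = L/(kA) = 0.0026/(386×24.8) = 2.716×10^-7 K/W
R_mineral wool = L/(kA) = 0.04/(0.0388×24.8) = 0.04157 K/W
R_outer film = 1/(h_o·A) = 1/(29.7×24.8) = 0.001358 K/W
R_total = 0.04575 K/W;  Q = ΔT/R_total = 33/0.04575 = 721.4 W
T_interface = T_inner + Q·ΣR(inner→interface) = 261 + 721×0.00282

T ≈ 263 K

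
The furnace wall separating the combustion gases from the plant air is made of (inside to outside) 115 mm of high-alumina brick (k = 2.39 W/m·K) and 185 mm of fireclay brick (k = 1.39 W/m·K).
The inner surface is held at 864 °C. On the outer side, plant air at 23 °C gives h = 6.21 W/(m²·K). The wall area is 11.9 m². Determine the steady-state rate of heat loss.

Using the resistance-network approach (series):
R_high-alumina brick = L/(kA) = 0.115/(2.39×11.9) = 0.004043 K/W
R_fireclay brick = L/(kA) = 0.185/(1.39×11.9) = 0.01118 K/W
R_outer film = 1/(h_o·A) = 1/(6.21×11.9) = 0.01353 K/W
R_total = 0.02876 K/W
Q = ΔT / R_total = 841 / 0.02876

Q ≈ 29200 W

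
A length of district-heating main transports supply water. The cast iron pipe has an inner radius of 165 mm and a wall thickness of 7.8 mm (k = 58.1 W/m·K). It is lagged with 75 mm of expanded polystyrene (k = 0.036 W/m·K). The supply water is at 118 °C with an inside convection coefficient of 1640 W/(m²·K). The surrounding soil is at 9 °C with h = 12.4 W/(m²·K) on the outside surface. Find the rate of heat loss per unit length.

q′ ≈ 66.2 W/m

For a radial system each layer contributes R = ln(r_out/r_in)/(2πkL); films add R = 1/(hA).
R_inner film = 1/(h_i·2πr₁L) = 1/(1640×2π×0.165×1) = 5.882×10^-4 K/W
R_cast iron pipe wall = ln(172.8/165)/(2π×58.1×1) = 1.265×10^-4 K/W
R_expanded polystyrene = ln(247.8/172.8)/(2π×0.036×1) = 1.594 K/W
R_outer film = 1/(h_o·2πr_oL) = 1/(12.4×2π×0.2478×1) = 0.0518 K/W
R_total = 1.646 K/W
Q = ΔT/R_total = 109/1.646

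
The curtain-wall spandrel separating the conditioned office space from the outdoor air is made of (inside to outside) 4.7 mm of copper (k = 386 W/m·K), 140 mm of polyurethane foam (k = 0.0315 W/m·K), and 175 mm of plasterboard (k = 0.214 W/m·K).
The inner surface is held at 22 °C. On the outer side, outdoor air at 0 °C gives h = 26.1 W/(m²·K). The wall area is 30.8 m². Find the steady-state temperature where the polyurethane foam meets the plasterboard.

T ≈ 3.55 °C

Series thermal resistances:
R_copper = L/(kA) = 0.0047/(386×30.8) = 3.953×10^-7 K/W
R_polyurethane foam = L/(kA) = 0.14/(0.0315×30.8) = 0.1443 K/W
R_plasterboard = L/(kA) = 0.175/(0.214×30.8) = 0.02655 K/W
R_outer film = 1/(h_o·A) = 1/(26.1×30.8) = 0.001244 K/W
R_total = 0.1721 K/W;  Q = ΔT/R_total = 22/0.1721 = 127.8 W
T_interface = T_inner − Q·ΣR(inner→interface) = 22 − 128×0.1443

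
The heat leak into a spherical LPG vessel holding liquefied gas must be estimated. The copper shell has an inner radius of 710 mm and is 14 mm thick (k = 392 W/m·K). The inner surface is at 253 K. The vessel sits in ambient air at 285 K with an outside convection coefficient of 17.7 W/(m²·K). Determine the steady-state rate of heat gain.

For a spherical shell R = (1/r₁ − 1/r₂)/(4πk); film R = 1/(h·4πr²). In series:
R_copper shell = (1/0.71 − 1/0.724)/(4π×392) = 5.529×10^-6 K/W
R_outer film = 1/(h·4πr_o²) = 1/(17.7×4π×0.724²) = 0.008577 K/W
R_total = 0.008583 K/W
Q = ΔT/R_total = 32/0.008583

Q ≈ 3730 W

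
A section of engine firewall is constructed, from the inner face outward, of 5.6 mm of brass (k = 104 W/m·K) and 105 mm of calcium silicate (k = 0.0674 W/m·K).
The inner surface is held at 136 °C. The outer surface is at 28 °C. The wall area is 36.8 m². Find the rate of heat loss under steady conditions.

Q ≈ 2550 W

Series thermal resistances:
R_brass = L/(kA) = 0.0056/(104×36.8) = 1.463×10^-6 K/W
R_calcium silicate = L/(kA) = 0.105/(0.0674×36.8) = 0.04233 K/W
R_total = 0.04233 K/W
Q = ΔT / R_total = 108 / 0.04233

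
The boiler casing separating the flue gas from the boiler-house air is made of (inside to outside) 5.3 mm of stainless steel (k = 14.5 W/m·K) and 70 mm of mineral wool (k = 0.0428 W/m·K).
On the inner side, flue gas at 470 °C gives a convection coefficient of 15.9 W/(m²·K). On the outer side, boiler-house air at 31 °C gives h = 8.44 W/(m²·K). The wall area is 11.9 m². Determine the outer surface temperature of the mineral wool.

Treating each layer as a thermal resistance in series:
R_inner film = 1/(h_i·A) = 1/(15.9×11.9) = 0.005285 K/W
R_stainless steel = L/(kA) = 0.0053/(14.5×11.9) = 3.072×10^-5 K/W
R_mineral wool = L/(kA) = 0.07/(0.0428×11.9) = 0.1374 K/W
R_outer film = 1/(h_o·A) = 1/(8.44×11.9) = 0.009957 K/W
R_total = 0.1527 K/W;  Q = ΔT/R_total = 439/0.1527 = 2875 W
T_interface = T_inner − Q·ΣR(inner→interface) = 470 − 2870×0.1428

T ≈ 59.6 °C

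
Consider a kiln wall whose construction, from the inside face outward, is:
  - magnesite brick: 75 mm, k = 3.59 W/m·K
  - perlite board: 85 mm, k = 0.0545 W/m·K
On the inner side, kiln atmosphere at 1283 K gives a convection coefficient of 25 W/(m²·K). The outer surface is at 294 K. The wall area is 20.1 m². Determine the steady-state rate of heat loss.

Model the wall as resistances in series:
R_inner film = 1/(h_i·A) = 1/(25×20.1) = 0.00199 K/W
R_magnesite brick = L/(kA) = 0.075/(3.59×20.1) = 0.001039 K/W
R_perlite board = L/(kA) = 0.085/(0.0545×20.1) = 0.07759 K/W
R_total = 0.08062 K/W
Q = ΔT / R_total = 989 / 0.08062

Q ≈ 12300 W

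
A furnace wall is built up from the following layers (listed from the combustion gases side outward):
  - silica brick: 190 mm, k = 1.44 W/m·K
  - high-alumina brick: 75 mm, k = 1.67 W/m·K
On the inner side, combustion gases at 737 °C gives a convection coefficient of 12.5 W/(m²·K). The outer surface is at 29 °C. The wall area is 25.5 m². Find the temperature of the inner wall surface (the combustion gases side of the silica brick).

Using the resistance-network approach (series):
R_inner film = 1/(h_i·A) = 1/(12.5×25.5) = 0.003137 K/W
R_silica brick = L/(kA) = 0.19/(1.44×25.5) = 0.005174 K/W
R_high-alumina brick = L/(kA) = 0.075/(1.67×25.5) = 0.001761 K/W
R_total = 0.01007 K/W;  Q = ΔT/R_total = 708/0.01007 = 70290 W
T_interface = T_inner − Q·ΣR(inner→interface) = 737 − 70300×0.003137

T ≈ 516 °C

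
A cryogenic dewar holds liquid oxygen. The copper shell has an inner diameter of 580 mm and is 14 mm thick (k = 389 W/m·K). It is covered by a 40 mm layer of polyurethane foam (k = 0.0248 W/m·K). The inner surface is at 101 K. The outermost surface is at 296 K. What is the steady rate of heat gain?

Q ≈ 159 W

Each spherical layer contributes R = (1/r_i − 1/r_o)/(4πk):
R_copper shell = (1/0.29 − 1/0.304)/(4π×389) = 3.249×10^-5 K/W
R_polyurethane foam = (1/0.304 − 1/0.344)/(4π×0.0248) = 1.227 K/W
R_total = 1.227 K/W
Q = ΔT/R_total = 195/1.227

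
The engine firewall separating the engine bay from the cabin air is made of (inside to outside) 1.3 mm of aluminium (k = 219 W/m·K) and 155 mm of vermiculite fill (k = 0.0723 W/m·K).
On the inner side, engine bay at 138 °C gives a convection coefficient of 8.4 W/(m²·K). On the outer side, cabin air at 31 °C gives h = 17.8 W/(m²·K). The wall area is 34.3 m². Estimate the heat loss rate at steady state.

Q ≈ 1580 W

Model the wall as resistances in series:
R_inner film = 1/(h_i·A) = 1/(8.4×34.3) = 0.003471 K/W
R_aluminium = L/(kA) = 0.0013/(219×34.3) = 1.731×10^-7 K/W
R_vermiculite fill = L/(kA) = 0.155/(0.0723×34.3) = 0.0625 K/W
R_outer film = 1/(h_o·A) = 1/(17.8×34.3) = 0.001638 K/W
R_total = 0.06761 K/W
Q = ΔT / R_total = 107 / 0.06761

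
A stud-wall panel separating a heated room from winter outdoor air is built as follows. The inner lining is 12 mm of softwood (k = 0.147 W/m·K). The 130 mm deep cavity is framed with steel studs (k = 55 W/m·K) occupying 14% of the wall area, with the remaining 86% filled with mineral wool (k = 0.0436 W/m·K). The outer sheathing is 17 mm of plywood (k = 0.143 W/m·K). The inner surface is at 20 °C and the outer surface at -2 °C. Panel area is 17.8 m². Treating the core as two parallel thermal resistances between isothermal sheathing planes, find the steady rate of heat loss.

Q ≈ 1800 W

Sheathing layers in series; stud and cavity paths in parallel between them.
R_inner = 0.012/(0.147×17.8) = 0.004586 K/W
R_stud  = 0.13/(55×0.14×17.8) = 9.485×10^-4 K/W
R_cav   = 0.13/(0.0436×0.86×17.8) = 0.1948 K/W
1/R_core = 1/R_stud + 1/R_cav → R_core = 9.439×10^-4 K/W
R_outer = 0.017/(0.143×17.8) = 0.006679 K/W
R_total = 0.01221 K/W
Q = ΔT/R_total = 22/0.01221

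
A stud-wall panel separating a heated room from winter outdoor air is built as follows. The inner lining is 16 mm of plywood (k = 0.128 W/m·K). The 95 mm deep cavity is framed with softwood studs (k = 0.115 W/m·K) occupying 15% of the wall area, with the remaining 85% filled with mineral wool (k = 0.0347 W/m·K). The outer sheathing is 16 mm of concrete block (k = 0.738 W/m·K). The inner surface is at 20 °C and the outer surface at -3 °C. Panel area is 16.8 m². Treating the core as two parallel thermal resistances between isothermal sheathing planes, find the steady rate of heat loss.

Sheathing layers in series; stud and cavity paths in parallel between them.
R_inner = 0.016/(0.128×16.8) = 0.00744 K/W
R_stud  = 0.095/(0.115×0.15×16.8) = 0.3278 K/W
R_cav   = 0.095/(0.0347×0.85×16.8) = 0.1917 K/W
1/R_core = 1/R_stud + 1/R_cav → R_core = 0.121 K/W
R_outer = 0.016/(0.738×16.8) = 0.00129 K/W
R_total = 0.1297 K/W
Q = ΔT/R_total = 23/0.1297

Q ≈ 177 W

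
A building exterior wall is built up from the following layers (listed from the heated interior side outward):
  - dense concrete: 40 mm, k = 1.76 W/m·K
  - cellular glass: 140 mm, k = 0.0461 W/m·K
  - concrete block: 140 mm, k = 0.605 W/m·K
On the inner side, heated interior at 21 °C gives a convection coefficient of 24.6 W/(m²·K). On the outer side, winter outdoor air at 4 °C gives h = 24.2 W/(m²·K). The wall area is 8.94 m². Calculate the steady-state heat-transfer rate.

Model the wall as resistances in series:
R_inner film = 1/(h_i·A) = 1/(24.6×8.94) = 0.004547 K/W
R_dense concrete = L/(kA) = 0.04/(1.76×8.94) = 0.002542 K/W
R_cellular glass = L/(kA) = 0.14/(0.0461×8.94) = 0.3397 K/W
R_concrete block = L/(kA) = 0.14/(0.605×8.94) = 0.02588 K/W
R_outer film = 1/(h_o·A) = 1/(24.2×8.94) = 0.004622 K/W
R_total = 0.3773 K/W
Q = ΔT / R_total = 17 / 0.3773

Q ≈ 45.1 W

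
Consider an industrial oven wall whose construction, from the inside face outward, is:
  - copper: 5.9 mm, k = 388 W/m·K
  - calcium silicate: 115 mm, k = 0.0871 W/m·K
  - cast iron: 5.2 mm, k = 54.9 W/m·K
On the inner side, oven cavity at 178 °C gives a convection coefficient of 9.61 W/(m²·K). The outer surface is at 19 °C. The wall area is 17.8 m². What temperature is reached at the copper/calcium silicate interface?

T ≈ 166 °C

Treating each layer as a thermal resistance in series:
R_inner film = 1/(h_i·A) = 1/(9.61×17.8) = 0.005846 K/W
R_copper = L/(kA) = 0.0059/(388×17.8) = 8.543×10^-7 K/W
R_calcium silicate = L/(kA) = 0.115/(0.0871×17.8) = 0.07418 K/W
R_cast iron = L/(kA) = 0.0052/(54.9×17.8) = 5.321×10^-6 K/W
R_total = 0.08003 K/W;  Q = ΔT/R_total = 159/0.08003 = 1987 W
T_interface = T_inner − Q·ΣR(inner→interface) = 178 − 1990×0.005847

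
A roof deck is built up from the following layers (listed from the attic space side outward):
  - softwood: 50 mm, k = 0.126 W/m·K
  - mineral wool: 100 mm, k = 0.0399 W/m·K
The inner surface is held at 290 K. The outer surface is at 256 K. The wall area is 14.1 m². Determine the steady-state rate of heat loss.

Q ≈ 165 W

Thermal resistances in series:
R_softwood = L/(kA) = 0.05/(0.126×14.1) = 0.02814 K/W
R_mineral wool = L/(kA) = 0.1/(0.0399×14.1) = 0.1777 K/W
R_total = 0.2059 K/W
Q = ΔT / R_total = 34 / 0.2059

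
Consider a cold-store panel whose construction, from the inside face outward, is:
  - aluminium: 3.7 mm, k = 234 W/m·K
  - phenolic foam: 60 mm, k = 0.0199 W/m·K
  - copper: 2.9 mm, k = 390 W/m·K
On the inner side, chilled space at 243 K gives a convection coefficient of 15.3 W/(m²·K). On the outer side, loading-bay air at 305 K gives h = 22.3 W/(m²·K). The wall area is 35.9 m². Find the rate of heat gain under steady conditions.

Series thermal resistances:
R_inner film = 1/(h_i·A) = 1/(15.3×35.9) = 0.001821 K/W
R_aluminium = L/(kA) = 0.0037/(234×35.9) = 4.404×10^-7 K/W
R_phenolic foam = L/(kA) = 0.06/(0.0199×35.9) = 0.08399 K/W
R_copper = L/(kA) = 0.0029/(390×35.9) = 2.071×10^-7 K/W
R_outer film = 1/(h_o·A) = 1/(22.3×35.9) = 0.001249 K/W
R_total = 0.08706 K/W
Q = ΔT / R_total = 62 / 0.08706

Q ≈ 712 W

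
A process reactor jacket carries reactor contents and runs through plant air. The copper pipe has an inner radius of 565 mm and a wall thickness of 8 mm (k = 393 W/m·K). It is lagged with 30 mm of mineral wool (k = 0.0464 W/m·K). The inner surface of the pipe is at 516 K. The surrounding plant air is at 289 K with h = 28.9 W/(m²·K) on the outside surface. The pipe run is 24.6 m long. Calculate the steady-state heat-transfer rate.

Q ≈ 30300 W

Per-layer cylindrical resistances, series-summed:
R_copper pipe wall = ln(573/565)/(2π×393×24.6) = 2.315×10^-7 K/W
R_mineral wool = ln(603/573)/(2π×0.0464×24.6) = 0.007115 K/W
R_outer film = 1/(h_o·2πr_oL) = 1/(28.9×2π×0.603×24.6) = 3.713×10^-4 K/W
R_total = 0.007487 K/W
Q = ΔT/R_total = 227/0.007487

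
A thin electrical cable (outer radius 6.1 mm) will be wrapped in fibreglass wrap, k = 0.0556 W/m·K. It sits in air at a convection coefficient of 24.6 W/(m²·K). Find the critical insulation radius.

For a cylinder r_cr = k/h = 0.0556/24.6
r_cr = 2.26 mm; since the bare radius (6.1 mm) is above r_cr, any added insulation will reduce heat loss.

r_cr ≈ 2.26 mm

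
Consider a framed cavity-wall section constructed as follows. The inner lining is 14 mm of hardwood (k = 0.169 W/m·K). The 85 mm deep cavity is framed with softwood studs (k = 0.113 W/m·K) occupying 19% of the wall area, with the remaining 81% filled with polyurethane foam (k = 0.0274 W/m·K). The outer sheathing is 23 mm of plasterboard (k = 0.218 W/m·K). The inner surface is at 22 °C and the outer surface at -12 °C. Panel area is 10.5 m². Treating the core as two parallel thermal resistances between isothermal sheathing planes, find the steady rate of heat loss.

Sheathing layers in series; stud and cavity paths in parallel between them.
R_inner = 0.014/(0.169×10.5) = 0.00789 K/W
R_stud  = 0.085/(0.113×0.19×10.5) = 0.377 K/W
R_cav   = 0.085/(0.0274×0.81×10.5) = 0.3647 K/W
1/R_core = 1/R_stud + 1/R_cav → R_core = 0.1854 K/W
R_outer = 0.023/(0.218×10.5) = 0.01005 K/W
R_total = 0.2033 K/W
Q = ΔT/R_total = 34/0.2033

Q ≈ 167 W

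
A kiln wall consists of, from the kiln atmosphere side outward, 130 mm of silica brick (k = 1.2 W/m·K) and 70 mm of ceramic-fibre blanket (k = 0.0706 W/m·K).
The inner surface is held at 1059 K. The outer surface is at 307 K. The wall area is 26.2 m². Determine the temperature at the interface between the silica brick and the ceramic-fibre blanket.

Using the resistance-network approach (series):
R_silica brick = L/(kA) = 0.13/(1.2×26.2) = 0.004135 K/W
R_ceramic-fibre blanket = L/(kA) = 0.07/(0.0706×26.2) = 0.03784 K/W
R_total = 0.04198 K/W;  Q = ΔT/R_total = 752/0.04198 = 17910 W
T_interface = T_inner − Q·ΣR(inner→interface) = 1059 − 17900×0.004135

T ≈ 985 K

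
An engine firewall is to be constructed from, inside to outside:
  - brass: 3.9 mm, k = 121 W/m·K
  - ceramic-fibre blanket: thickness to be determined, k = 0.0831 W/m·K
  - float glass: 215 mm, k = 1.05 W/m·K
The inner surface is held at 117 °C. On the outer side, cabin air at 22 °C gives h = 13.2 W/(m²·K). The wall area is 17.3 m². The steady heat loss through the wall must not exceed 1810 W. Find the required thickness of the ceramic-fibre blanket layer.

Model the wall as resistances in series:
R_brass = L/(kA) = 0.0039/(121×17.3) = 1.863×10^-6 K/W
R_float glass = L/(kA) = 0.215/(1.05×17.3) = 0.01184 K/W
R_outer film = 1/(h_o·A) = 1/(13.2×17.3) = 0.004379 K/W
Sum of the known resistances R_other = 0.01622 K/W
Required total resistance R_tot = ΔT/Q_allow = 95/1810 = 0.05249 K/W
R_ceramic-fibre blanket = R_tot − R_other = 0.03627 K/W
L = R·k·A = 0.03627×0.0831×17.3

L ≈ 52.1 mm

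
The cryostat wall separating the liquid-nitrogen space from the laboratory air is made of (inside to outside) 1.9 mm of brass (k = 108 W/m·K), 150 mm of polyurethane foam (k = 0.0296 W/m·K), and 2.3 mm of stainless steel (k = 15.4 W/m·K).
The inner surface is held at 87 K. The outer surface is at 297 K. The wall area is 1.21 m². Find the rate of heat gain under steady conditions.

Model the wall as resistances in series:
R_brass = L/(kA) = 0.0019/(108×1.21) = 1.454×10^-5 K/W
R_polyurethane foam = L/(kA) = 0.15/(0.0296×1.21) = 4.188 K/W
R_stainless steel = L/(kA) = 0.0023/(15.4×1.21) = 1.234×10^-4 K/W
R_total = 4.188 K/W
Q = ΔT / R_total = 210 / 4.188

Q ≈ 50.1 W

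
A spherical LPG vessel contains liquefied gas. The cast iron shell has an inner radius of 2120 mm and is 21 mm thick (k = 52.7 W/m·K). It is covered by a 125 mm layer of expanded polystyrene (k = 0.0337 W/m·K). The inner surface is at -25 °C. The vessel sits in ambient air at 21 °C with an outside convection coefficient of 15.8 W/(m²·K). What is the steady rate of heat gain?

Q ≈ 744 W

For a spherical shell R = (1/r₁ − 1/r₂)/(4πk); film R = 1/(h·4πr²). In series:
R_cast iron shell = (1/2.12 − 1/2.141)/(4π×52.7) = 6.986×10^-6 K/W
R_expanded polystyrene = (1/2.141 − 1/2.266)/(4π×0.0337) = 0.06084 K/W
R_outer film = 1/(h·4πr_o²) = 1/(15.8×4π×2.266²) = 9.809×10^-4 K/W
R_total = 0.06183 K/W
Q = ΔT/R_total = 46/0.06183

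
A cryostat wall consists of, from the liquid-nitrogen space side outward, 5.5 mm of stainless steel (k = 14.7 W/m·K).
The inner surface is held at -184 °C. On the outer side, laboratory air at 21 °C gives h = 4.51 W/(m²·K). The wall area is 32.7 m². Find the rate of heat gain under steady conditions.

Q ≈ 30200 W

Model the wall as resistances in series:
R_stainless steel = L/(kA) = 0.0055/(14.7×32.7) = 1.144×10^-5 K/W
R_outer film = 1/(h_o·A) = 1/(4.51×32.7) = 0.006781 K/W
R_total = 0.006792 K/W
Q = ΔT / R_total = 205 / 0.006792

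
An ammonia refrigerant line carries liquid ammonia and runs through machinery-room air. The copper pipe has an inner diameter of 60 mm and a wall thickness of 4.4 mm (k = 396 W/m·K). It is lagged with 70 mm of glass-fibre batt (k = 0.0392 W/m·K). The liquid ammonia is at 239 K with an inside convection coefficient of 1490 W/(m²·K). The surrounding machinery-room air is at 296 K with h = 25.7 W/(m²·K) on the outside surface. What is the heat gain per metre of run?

Radial resistances (cylindrical: R_cond = ln(r_o/r_i)/(2πkL), R_conv = 1/(h·2πrL)):
R_inner film = 1/(h_i·2πr₁L) = 1/(1490×2π×0.03×1) = 0.003561 K/W
R_copper pipe wall = ln(34.4/30)/(2π×396×1) = 5.5×10^-5 K/W
R_glass-fibre batt = ln(104.4/34.4)/(2π×0.0392×1) = 4.507 K/W
R_outer film = 1/(h_o·2πr_oL) = 1/(25.7×2π×0.1044×1) = 0.05932 K/W
R_total = 4.57 K/W
Q = ΔT/R_total = 57/4.57

q′ ≈ 12.5 W/m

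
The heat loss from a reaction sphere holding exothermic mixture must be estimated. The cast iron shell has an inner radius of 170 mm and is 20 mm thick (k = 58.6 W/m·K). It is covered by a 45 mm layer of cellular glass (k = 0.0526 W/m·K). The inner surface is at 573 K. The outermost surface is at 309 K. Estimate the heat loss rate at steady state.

Spherical conduction: R = (1/r_in − 1/r_out)/(4πk) per layer; series-sum.
R_cast iron shell = (1/0.17 − 1/0.19)/(4π×58.6) = 8.409×10^-4 K/W
R_cellular glass = (1/0.19 − 1/0.235)/(4π×0.0526) = 1.525 K/W
R_total = 1.526 K/W
Q = ΔT/R_total = 264/1.526

Q ≈ 173 W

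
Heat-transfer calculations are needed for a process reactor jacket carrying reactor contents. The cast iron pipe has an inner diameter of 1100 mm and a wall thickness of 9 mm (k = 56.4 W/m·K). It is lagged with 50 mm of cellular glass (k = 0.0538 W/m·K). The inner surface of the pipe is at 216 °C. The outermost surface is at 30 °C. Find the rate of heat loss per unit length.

q′ ≈ 734 W/m

Cylindrical conduction, so R = ln(r₂/r₁)/(2πkL) per layer, in series:
R_cast iron pipe wall = ln(559/550)/(2π×56.4×1) = 4.58×10^-5 K/W
R_cellular glass = ln(609/559)/(2π×0.0538×1) = 0.2534 K/W
R_total = 0.2535 K/W
Q = ΔT/R_total = 186/0.2535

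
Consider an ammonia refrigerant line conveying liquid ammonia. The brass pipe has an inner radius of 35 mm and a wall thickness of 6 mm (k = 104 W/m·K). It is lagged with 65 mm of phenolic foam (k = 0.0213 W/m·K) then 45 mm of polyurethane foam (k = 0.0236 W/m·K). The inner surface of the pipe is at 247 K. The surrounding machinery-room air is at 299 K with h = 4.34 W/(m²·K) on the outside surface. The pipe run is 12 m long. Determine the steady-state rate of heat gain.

Cylindrical conduction, so R = ln(r₂/r₁)/(2πkL) per layer, in series:
R_brass pipe wall = ln(41/35)/(2π×104×12) = 2.018×10^-5 K/W
R_phenolic foam = ln(106/41)/(2π×0.0213×12) = 0.5915 K/W
R_polyurethane foam = ln(151/106)/(2π×0.0236×12) = 0.1989 K/W
R_outer film = 1/(h_o·2πr_oL) = 1/(4.34×2π×0.151×12) = 0.02024 K/W
R_total = 0.8106 K/W
Q = ΔT/R_total = 52/0.8106

Q ≈ 64.2 W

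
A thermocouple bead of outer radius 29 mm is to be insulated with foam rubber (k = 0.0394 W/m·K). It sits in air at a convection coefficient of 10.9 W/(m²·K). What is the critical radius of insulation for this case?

For a sphere r_cr = 2k/h = 2×0.0394/10.9
r_cr = 7.23 mm; since the bare radius (29 mm) is above r_cr, any added insulation will reduce heat loss.

r_cr ≈ 7.23 mm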